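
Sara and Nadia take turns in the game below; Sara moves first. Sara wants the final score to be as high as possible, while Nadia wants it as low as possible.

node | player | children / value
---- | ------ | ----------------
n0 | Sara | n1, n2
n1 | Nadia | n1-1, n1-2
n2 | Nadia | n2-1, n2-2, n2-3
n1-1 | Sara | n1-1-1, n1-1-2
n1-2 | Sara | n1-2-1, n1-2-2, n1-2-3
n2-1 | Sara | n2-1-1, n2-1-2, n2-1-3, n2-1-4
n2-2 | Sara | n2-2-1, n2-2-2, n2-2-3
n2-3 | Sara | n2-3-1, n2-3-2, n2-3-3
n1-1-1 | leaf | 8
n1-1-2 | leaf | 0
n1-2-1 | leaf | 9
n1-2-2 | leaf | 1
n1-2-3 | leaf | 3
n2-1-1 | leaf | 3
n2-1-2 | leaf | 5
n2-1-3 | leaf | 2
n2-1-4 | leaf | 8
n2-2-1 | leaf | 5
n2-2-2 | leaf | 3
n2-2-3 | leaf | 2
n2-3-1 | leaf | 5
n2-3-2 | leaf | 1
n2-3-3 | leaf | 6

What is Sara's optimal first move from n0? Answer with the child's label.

n1-1 (Sara): max(8, 0) = 8
n1-2 (Sara): max(9, 1, 3) = 9
n1 (Nadia): min(8, 9) = 8
n2-1 (Sara): max(3, 5, 2, 8) = 8
n2-2 (Sara): max(5, 3, 2) = 5
n2-3 (Sara): max(5, 1, 6) = 6
n2 (Nadia): min(8, 5, 6) = 5
n0 (Sara): max(8, 5) = 8
Sara at n0 wants the highest of {n1=8, n2=5}, so chooses n1.

n1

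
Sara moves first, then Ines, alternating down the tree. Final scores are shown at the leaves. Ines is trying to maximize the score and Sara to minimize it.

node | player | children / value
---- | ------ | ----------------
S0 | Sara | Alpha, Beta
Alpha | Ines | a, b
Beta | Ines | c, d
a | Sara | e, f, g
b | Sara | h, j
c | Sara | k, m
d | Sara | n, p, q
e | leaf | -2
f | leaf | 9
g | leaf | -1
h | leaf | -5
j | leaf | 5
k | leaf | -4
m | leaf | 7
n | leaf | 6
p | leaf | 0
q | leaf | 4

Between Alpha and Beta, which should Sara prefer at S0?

a (Sara): min(-2, 9, -1) = -2
b (Sara): min(-5, 5) = -5
Alpha (Ines): max(-2, -5) = -2
c (Sara): min(-4, 7) = -4
d (Sara): min(6, 0, 4) = 0
Beta (Ines): max(-4, 0) = 0
Sara prefers the lower value; Alpha=-2, Beta=0. Alpha is better since -2 < 0.

Alpha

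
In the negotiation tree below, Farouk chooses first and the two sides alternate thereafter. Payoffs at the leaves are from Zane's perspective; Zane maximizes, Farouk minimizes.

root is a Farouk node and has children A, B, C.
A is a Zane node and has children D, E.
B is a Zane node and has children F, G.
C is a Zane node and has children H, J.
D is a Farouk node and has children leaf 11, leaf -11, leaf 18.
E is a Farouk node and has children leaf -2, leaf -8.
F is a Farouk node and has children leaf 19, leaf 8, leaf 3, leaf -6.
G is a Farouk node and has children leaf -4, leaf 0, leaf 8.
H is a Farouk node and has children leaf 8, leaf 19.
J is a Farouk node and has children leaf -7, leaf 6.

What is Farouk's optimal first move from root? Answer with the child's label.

A

D (Farouk): min(11, -11, 18) = -11
E (Farouk): min(-2, -8) = -8
A (Zane): max(-11, -8) = -8
F (Farouk): min(19, 8, 3, -6) = -6
G (Farouk): min(-4, 0, 8) = -4
B (Zane): max(-6, -4) = -4
H (Farouk): min(8, 19) = 8
J (Farouk): min(-7, 6) = -7
C (Zane): max(8, -7) = 8
root (Farouk): min(-8, -4, 8) = -8
Farouk at root wants the lowest of {A=-8, B=-4, C=8}, so chooses A.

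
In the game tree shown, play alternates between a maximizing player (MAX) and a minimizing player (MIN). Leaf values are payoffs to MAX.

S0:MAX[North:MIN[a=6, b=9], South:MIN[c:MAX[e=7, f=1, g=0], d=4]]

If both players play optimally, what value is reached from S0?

6

North (MIN): min(6, 9) = 6
c (MAX): max(7, 1, 0) = 7
South (MIN): min(7, 4) = 4
S0 (MAX): max(6, 4) = 6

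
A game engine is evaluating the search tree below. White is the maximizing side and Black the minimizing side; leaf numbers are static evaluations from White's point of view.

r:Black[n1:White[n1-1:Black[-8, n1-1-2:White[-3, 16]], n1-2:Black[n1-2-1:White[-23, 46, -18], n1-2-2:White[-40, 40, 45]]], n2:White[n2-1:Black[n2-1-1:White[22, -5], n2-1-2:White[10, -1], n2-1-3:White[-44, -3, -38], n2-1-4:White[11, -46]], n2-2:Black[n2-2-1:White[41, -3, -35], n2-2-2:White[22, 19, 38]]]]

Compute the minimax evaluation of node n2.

38

n2-1-1 (White): max(22, -5) = 22
n2-1-2 (White): max(10, -1) = 10
n2-1-3 (White): max(-44, -3, -38) = -3
n2-1-4 (White): max(11, -46) = 11
n2-1 (Black): min(22, 10, -3, 11) = -3
n2-2-1 (White): max(41, -3, -35) = 41
n2-2-2 (White): max(22, 19, 38) = 38
n2-2 (Black): min(41, 38) = 38
n2 (White): max(-3, 38) = 38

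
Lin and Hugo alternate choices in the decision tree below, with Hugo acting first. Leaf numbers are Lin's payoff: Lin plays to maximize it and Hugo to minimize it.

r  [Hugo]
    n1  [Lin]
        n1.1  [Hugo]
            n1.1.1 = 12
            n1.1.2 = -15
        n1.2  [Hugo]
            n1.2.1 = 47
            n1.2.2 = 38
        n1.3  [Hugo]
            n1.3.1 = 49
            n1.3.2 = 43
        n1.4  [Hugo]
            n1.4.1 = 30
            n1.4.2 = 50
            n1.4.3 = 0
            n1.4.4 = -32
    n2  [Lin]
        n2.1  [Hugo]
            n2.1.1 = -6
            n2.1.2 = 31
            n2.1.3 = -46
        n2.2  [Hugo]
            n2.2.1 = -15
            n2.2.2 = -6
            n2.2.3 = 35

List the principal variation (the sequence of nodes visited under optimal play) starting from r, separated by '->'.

n1.1 (Hugo): min(12, -15) = -15
n1.2 (Hugo): min(47, 38) = 38
n1.3 (Hugo): min(49, 43) = 43
n1.4 (Hugo): min(30, 50, 0, -32) = -32
n1 (Lin): max(-15, 38, 43, -32) = 43
n2.1 (Hugo): min(-6, 31, -46) = -46
n2.2 (Hugo): min(-15, -6, 35) = -15
n2 (Lin): max(-46, -15) = -15
r (Hugo): min(43, -15) = -15
At r, Hugo picks n2 (lowest: -15).
At n2, Lin picks n2.2 (highest: -15).
At n2.2, Hugo picks n2.2.1 (lowest: -15).
Terminal value -15.

r -> n2 -> n2.2 -> n2.2.1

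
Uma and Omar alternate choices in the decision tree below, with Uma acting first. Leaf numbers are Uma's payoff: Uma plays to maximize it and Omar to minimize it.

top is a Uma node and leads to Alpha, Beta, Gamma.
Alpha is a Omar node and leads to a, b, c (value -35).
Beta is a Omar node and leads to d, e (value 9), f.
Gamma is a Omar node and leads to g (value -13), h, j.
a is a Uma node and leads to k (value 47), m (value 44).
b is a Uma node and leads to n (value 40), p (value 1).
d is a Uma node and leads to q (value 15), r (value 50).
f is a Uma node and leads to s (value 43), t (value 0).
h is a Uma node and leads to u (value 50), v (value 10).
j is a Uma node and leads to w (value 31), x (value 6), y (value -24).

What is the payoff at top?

a (Uma): max(47, 44) = 47
b (Uma): max(40, 1) = 40
Alpha (Omar): min(47, 40, -35) = -35
d (Uma): max(15, 50) = 50
f (Uma): max(43, 0) = 43
Beta (Omar): min(50, 9, 43) = 9
h (Uma): max(50, 10) = 50
j (Uma): max(31, 6, -24) = 31
Gamma (Omar): min(-13, 50, 31) = -13
top (Uma): max(-35, 9, -13) = 9

9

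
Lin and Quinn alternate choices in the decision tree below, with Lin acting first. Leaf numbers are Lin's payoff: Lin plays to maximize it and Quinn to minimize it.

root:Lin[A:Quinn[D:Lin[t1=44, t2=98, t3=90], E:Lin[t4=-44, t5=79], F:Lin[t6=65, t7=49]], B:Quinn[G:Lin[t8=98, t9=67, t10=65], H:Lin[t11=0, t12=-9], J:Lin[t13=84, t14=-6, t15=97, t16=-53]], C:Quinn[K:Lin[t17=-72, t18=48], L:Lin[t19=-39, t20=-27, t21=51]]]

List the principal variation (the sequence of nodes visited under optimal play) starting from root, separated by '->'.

root -> A -> F -> t6

D (Lin): max(44, 98, 90) = 98
E (Lin): max(-44, 79) = 79
F (Lin): max(65, 49) = 65
A (Quinn): min(98, 79, 65) = 65
G (Lin): max(98, 67, 65) = 98
H (Lin): max(0, -9) = 0
J (Lin): max(84, -6, 97, -53) = 97
B (Quinn): min(98, 0, 97) = 0
K (Lin): max(-72, 48) = 48
L (Lin): max(-39, -27, 51) = 51
C (Quinn): min(48, 51) = 48
root (Lin): max(65, 0, 48) = 65
At root, Lin picks A (highest: 65).
At A, Quinn picks F (lowest: 65).
At F, Lin picks t6 (highest: 65).
Terminal value 65.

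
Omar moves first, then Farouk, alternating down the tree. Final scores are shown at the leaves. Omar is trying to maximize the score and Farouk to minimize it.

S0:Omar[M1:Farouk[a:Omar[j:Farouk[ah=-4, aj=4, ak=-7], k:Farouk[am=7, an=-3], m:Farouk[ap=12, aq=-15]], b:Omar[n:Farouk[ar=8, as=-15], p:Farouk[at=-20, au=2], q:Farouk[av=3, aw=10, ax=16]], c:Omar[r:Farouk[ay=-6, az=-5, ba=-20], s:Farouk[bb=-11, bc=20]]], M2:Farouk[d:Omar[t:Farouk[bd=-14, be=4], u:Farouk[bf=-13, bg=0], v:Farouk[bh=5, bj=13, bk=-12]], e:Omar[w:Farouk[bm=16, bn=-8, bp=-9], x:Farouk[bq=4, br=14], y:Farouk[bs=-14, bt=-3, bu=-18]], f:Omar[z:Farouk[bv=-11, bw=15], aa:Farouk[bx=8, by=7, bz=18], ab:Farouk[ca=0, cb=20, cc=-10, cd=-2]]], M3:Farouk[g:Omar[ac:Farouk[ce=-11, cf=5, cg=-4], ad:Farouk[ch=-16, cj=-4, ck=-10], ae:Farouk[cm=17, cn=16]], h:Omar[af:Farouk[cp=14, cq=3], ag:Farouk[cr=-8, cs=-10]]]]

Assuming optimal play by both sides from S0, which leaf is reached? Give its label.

cq

j (Farouk): min(-4, 4, -7) = -7
k (Farouk): min(7, -3) = -3
m (Farouk): min(12, -15) = -15
a (Omar): max(-7, -3, -15) = -3
n (Farouk): min(8, -15) = -15
p (Farouk): min(-20, 2) = -20
q (Farouk): min(3, 10, 16) = 3
b (Omar): max(-15, -20, 3) = 3
r (Farouk): min(-6, -5, -20) = -20
s (Farouk): min(-11, 20) = -11
c (Omar): max(-20, -11) = -11
M1 (Farouk): min(-3, 3, -11) = -11
t (Farouk): min(-14, 4) = -14
u (Farouk): min(-13, 0) = -13
v (Farouk): min(5, 13, -12) = -12
d (Omar): max(-14, -13, -12) = -12
w (Farouk): min(16, -8, -9) = -9
x (Farouk): min(4, 14) = 4
y (Farouk): min(-14, -3, -18) = -18
e (Omar): max(-9, 4, -18) = 4
z (Farouk): min(-11, 15) = -11
aa (Farouk): min(8, 7, 18) = 7
ab (Farouk): min(0, 20, -10, -2) = -10
f (Omar): max(-11, 7, -10) = 7
M2 (Farouk): min(-12, 4, 7) = -12
ac (Farouk): min(-11, 5, -4) = -11
ad (Farouk): min(-16, -4, -10) = -16
ae (Farouk): min(17, 16) = 16
g (Omar): max(-11, -16, 16) = 16
af (Farouk): min(14, 3) = 3
ag (Farouk): min(-8, -10) = -10
h (Omar): max(3, -10) = 3
M3 (Farouk): min(16, 3) = 3
S0 (Omar): max(-11, -12, 3) = 3
At S0, Omar picks M3 (highest: 3).
At M3, Farouk picks h (lowest: 3).
At h, Omar picks af (highest: 3).
At af, Farouk picks cq (lowest: 3).
Terminal value 3.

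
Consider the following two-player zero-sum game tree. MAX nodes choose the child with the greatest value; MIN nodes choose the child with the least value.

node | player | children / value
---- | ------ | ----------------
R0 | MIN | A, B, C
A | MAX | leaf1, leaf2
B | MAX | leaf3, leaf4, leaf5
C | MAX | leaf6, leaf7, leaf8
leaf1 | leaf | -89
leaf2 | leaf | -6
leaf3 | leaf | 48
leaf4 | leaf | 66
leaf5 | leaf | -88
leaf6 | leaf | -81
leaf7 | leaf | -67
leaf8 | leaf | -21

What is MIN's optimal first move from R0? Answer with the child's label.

C

A (MAX): max(-89, -6) = -6
B (MAX): max(48, 66, -88) = 66
C (MAX): max(-81, -67, -21) = -21
R0 (MIN): min(-6, 66, -21) = -21
MIN at R0 wants the lowest of {A=-6, B=66, C=-21}, so chooses C.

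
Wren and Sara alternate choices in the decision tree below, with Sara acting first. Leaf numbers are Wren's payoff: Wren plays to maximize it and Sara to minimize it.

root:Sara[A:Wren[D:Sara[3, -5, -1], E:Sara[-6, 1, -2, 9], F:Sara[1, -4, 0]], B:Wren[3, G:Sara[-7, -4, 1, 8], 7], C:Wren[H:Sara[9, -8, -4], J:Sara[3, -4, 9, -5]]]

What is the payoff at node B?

7

G (Sara): min(-7, -4, 1, 8) = -7
B (Wren): max(3, -7, 7) = 7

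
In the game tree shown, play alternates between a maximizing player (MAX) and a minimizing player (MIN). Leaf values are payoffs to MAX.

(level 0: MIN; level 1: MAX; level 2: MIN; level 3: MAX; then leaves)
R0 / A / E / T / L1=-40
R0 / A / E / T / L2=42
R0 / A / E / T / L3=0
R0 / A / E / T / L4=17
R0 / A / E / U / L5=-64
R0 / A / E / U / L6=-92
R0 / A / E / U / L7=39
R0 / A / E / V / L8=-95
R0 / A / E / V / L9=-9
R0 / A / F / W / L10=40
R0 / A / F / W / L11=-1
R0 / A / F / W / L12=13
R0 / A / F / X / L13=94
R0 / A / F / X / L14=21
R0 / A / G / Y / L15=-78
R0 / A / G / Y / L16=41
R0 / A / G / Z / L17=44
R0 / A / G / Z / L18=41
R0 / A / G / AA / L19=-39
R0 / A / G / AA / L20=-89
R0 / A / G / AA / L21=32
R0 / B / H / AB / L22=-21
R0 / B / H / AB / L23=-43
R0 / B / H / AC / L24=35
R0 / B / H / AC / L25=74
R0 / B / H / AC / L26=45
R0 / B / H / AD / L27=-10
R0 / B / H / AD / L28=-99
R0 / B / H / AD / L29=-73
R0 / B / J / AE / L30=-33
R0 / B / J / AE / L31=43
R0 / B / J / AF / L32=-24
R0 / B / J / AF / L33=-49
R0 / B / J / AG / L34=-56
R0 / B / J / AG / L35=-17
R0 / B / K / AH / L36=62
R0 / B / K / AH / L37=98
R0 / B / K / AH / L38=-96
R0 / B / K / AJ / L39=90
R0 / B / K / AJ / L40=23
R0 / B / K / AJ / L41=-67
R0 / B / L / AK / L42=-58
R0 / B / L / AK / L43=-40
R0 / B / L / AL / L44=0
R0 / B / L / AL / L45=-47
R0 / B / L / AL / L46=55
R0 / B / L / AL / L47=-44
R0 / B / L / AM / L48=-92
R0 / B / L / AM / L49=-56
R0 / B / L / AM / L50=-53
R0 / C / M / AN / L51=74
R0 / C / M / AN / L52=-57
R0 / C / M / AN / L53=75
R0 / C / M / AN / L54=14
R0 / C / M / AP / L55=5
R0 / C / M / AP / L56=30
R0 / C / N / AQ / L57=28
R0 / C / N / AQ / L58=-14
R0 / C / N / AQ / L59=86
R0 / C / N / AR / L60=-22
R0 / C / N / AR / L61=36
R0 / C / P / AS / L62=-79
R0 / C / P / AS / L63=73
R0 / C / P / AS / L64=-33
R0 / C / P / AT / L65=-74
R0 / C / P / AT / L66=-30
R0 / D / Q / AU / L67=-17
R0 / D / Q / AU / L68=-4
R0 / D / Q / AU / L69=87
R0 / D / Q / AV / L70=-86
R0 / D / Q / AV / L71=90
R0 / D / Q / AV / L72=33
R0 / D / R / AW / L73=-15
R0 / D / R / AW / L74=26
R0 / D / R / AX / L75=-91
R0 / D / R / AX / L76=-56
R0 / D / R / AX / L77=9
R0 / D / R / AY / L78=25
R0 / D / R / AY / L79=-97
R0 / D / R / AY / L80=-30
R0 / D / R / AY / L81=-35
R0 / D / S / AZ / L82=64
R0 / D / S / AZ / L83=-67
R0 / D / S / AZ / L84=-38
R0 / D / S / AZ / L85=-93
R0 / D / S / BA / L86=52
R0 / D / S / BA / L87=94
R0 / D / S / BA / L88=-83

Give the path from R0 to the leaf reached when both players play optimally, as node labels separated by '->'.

T (MAX): max(-40, 42, 0, 17) = 42
U (MAX): max(-64, -92, 39) = 39
V (MAX): max(-95, -9) = -9
E (MIN): min(42, 39, -9) = -9
W (MAX): max(40, -1, 13) = 40
X (MAX): max(94, 21) = 94
F (MIN): min(40, 94) = 40
Y (MAX): max(-78, 41) = 41
Z (MAX): max(44, 41) = 44
AA (MAX): max(-39, -89, 32) = 32
G (MIN): min(41, 44, 32) = 32
A (MAX): max(-9, 40, 32) = 40
AB (MAX): max(-21, -43) = -21
AC (MAX): max(35, 74, 45) = 74
AD (MAX): max(-10, -99, -73) = -10
H (MIN): min(-21, 74, -10) = -21
AE (MAX): max(-33, 43) = 43
AF (MAX): max(-24, -49) = -24
AG (MAX): max(-56, -17) = -17
J (MIN): min(43, -24, -17) = -24
AH (MAX): max(62, 98, -96) = 98
AJ (MAX): max(90, 23, -67) = 90
K (MIN): min(98, 90) = 90
AK (MAX): max(-58, -40) = -40
AL (MAX): max(0, -47, 55, -44) = 55
AM (MAX): max(-92, -56, -53) = -53
L (MIN): min(-40, 55, -53) = -53
B (MAX): max(-21, -24, 90, -53) = 90
AN (MAX): max(74, -57, 75, 14) = 75
AP (MAX): max(5, 30) = 30
M (MIN): min(75, 30) = 30
AQ (MAX): max(28, -14, 86) = 86
AR (MAX): max(-22, 36) = 36
N (MIN): min(86, 36) = 36
AS (MAX): max(-79, 73, -33) = 73
AT (MAX): max(-74, -30) = -30
P (MIN): min(73, -30) = -30
C (MAX): max(30, 36, -30) = 36
AU (MAX): max(-17, -4, 87) = 87
AV (MAX): max(-86, 90, 33) = 90
Q (MIN): min(87, 90) = 87
AW (MAX): max(-15, 26) = 26
AX (MAX): max(-91, -56, 9) = 9
AY (MAX): max(25, -97, -30, -35) = 25
R (MIN): min(26, 9, 25) = 9
AZ (MAX): max(64, -67, -38, -93) = 64
BA (MAX): max(52, 94, -83) = 94
S (MIN): min(64, 94) = 64
D (MAX): max(87, 9, 64) = 87
R0 (MIN): min(40, 90, 36, 87) = 36
At R0, MIN picks C (lowest: 36).
At C, MAX picks N (highest: 36).
At N, MIN picks AR (lowest: 36).
At AR, MAX picks L61 (highest: 36).
Terminal value 36.

R0 -> C -> N -> AR -> L61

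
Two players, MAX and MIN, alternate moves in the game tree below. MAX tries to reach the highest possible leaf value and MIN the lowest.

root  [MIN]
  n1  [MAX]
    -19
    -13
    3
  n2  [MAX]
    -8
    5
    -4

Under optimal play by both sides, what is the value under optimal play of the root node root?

n1 (MAX): max(-19, -13, 3) = 3
n2 (MAX): max(-8, 5, -4) = 5
root (MIN): min(3, 5) = 3

3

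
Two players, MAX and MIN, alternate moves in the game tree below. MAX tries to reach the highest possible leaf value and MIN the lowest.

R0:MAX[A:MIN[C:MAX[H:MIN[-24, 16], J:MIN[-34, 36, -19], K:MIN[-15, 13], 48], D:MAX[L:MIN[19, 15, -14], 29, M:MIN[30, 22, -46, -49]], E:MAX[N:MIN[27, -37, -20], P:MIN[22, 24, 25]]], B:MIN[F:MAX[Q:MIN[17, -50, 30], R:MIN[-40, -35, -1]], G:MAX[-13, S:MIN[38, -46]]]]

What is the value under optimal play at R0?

H (MIN): min(-24, 16) = -24
J (MIN): min(-34, 36, -19) = -34
K (MIN): min(-15, 13) = -15
C (MAX): max(-24, -34, -15, 48) = 48
L (MIN): min(19, 15, -14) = -14
M (MIN): min(30, 22, -46, -49) = -49
D (MAX): max(-14, 29, -49) = 29
N (MIN): min(27, -37, -20) = -37
P (MIN): min(22, 24, 25) = 22
E (MAX): max(-37, 22) = 22
A (MIN): min(48, 29, 22) = 22
Q (MIN): min(17, -50, 30) = -50
R (MIN): min(-40, -35, -1) = -40
F (MAX): max(-50, -40) = -40
S (MIN): min(38, -46) = -46
G (MAX): max(-13, -46) = -13
B (MIN): min(-40, -13) = -40
R0 (MAX): max(22, -40) = 22

22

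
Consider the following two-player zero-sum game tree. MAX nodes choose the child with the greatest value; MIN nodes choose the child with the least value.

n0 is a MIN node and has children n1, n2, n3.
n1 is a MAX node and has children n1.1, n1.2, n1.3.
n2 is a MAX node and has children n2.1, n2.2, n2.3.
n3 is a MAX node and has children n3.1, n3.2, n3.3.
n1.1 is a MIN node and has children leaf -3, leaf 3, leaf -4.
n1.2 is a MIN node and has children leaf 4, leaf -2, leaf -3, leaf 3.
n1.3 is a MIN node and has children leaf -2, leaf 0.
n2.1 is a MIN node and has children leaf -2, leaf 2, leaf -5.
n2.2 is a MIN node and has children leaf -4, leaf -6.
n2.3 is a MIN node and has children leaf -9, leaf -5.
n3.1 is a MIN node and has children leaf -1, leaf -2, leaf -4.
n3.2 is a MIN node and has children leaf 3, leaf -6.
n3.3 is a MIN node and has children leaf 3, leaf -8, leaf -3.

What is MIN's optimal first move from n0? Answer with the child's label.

n1.1 (MIN): min(-3, 3, -4) = -4
n1.2 (MIN): min(4, -2, -3, 3) = -3
n1.3 (MIN): min(-2, 0) = -2
n1 (MAX): max(-4, -3, -2) = -2
n2.1 (MIN): min(-2, 2, -5) = -5
n2.2 (MIN): min(-4, -6) = -6
n2.3 (MIN): min(-9, -5) = -9
n2 (MAX): max(-5, -6, -9) = -5
n3.1 (MIN): min(-1, -2, -4) = -4
n3.2 (MIN): min(3, -6) = -6
n3.3 (MIN): min(3, -8, -3) = -8
n3 (MAX): max(-4, -6, -8) = -4
n0 (MIN): min(-2, -5, -4) = -5
MIN at n0 wants the lowest of {n1=-2, n2=-5, n3=-4}, so chooses n2.

n2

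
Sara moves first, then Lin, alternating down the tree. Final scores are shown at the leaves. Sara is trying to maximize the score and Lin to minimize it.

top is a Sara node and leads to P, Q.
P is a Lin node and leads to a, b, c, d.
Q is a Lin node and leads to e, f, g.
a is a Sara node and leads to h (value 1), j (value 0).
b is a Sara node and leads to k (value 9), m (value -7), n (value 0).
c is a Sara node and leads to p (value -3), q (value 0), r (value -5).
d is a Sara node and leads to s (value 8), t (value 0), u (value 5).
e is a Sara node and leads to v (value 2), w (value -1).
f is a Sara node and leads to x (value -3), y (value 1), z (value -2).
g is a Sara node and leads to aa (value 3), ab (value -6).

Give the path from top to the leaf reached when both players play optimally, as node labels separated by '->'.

a (Sara): max(1, 0) = 1
b (Sara): max(9, -7, 0) = 9
c (Sara): max(-3, 0, -5) = 0
d (Sara): max(8, 0, 5) = 8
P (Lin): min(1, 9, 0, 8) = 0
e (Sara): max(2, -1) = 2
f (Sara): max(-3, 1, -2) = 1
g (Sara): max(3, -6) = 3
Q (Lin): min(2, 1, 3) = 1
top (Sara): max(0, 1) = 1
At top, Sara picks Q (highest: 1).
At Q, Lin picks f (lowest: 1).
At f, Sara picks y (highest: 1).
Terminal value 1.

top -> Q -> f -> y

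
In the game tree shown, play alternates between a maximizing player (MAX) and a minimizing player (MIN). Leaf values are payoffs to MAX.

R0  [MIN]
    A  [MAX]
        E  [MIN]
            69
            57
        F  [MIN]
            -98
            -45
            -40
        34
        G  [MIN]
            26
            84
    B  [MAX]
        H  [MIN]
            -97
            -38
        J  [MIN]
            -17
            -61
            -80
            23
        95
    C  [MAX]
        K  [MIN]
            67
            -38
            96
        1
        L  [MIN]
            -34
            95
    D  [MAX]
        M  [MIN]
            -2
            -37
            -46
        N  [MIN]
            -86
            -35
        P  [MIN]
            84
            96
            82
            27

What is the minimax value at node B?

H (MIN): min(-97, -38) = -97
J (MIN): min(-17, -61, -80, 23) = -80
B (MAX): max(-97, -80, 95) = 95

95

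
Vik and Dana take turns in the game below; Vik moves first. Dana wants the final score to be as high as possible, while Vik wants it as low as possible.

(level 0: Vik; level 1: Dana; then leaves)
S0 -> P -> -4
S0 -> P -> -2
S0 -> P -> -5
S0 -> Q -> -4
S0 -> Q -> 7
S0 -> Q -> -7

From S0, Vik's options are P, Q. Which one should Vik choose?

P

P (Dana): max(-4, -2, -5) = -2
Q (Dana): max(-4, 7, -7) = 7
S0 (Vik): min(-2, 7) = -2
Vik at S0 wants the lowest of {P=-2, Q=7}, so chooses P.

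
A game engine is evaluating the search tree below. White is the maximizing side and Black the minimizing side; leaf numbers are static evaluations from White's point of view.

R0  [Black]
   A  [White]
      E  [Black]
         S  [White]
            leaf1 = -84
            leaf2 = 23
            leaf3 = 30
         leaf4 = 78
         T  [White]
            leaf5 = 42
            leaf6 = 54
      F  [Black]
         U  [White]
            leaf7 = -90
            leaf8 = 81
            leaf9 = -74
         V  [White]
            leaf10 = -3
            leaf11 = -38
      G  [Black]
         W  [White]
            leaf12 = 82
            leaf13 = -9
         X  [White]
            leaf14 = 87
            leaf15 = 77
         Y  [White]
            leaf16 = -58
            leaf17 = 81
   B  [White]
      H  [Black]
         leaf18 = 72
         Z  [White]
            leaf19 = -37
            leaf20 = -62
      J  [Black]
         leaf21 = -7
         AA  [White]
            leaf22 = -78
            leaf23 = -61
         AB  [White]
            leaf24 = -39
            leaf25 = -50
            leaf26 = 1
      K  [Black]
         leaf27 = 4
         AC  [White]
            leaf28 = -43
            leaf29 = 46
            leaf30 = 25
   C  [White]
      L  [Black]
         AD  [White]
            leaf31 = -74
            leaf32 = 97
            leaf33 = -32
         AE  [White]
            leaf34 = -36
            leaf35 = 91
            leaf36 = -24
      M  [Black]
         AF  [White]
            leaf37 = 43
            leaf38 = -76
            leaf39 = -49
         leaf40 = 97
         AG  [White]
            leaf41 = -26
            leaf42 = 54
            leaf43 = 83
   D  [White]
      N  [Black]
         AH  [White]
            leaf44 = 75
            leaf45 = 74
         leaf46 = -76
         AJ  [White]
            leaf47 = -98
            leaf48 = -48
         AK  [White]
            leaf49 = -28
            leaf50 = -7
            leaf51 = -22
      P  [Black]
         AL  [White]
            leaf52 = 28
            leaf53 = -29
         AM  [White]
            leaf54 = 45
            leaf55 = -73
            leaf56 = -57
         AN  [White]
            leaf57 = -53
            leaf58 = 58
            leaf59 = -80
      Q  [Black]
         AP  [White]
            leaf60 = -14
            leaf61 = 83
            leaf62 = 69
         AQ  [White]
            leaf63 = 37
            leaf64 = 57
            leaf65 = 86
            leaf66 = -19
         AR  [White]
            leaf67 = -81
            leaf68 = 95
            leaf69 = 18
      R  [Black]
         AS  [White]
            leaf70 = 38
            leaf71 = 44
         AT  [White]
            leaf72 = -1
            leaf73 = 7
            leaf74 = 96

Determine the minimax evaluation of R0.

4

S (White): max(-84, 23, 30) = 30
T (White): max(42, 54) = 54
E (Black): min(30, 78, 54) = 30
U (White): max(-90, 81, -74) = 81
V (White): max(-3, -38) = -3
F (Black): min(81, -3) = -3
W (White): max(82, -9) = 82
X (White): max(87, 77) = 87
Y (White): max(-58, 81) = 81
G (Black): min(82, 87, 81) = 81
A (White): max(30, -3, 81) = 81
Z (White): max(-37, -62) = -37
H (Black): min(72, -37) = -37
AA (White): max(-78, -61) = -61
AB (White): max(-39, -50, 1) = 1
J (Black): min(-7, -61, 1) = -61
AC (White): max(-43, 46, 25) = 46
K (Black): min(4, 46) = 4
B (White): max(-37, -61, 4) = 4
AD (White): max(-74, 97, -32) = 97
AE (White): max(-36, 91, -24) = 91
L (Black): min(97, 91) = 91
AF (White): max(43, -76, -49) = 43
AG (White): max(-26, 54, 83) = 83
M (Black): min(43, 97, 83) = 43
C (White): max(91, 43) = 91
AH (White): max(75, 74) = 75
AJ (White): max(-98, -48) = -48
AK (White): max(-28, -7, -22) = -7
N (Black): min(75, -76, -48, -7) = -76
AL (White): max(28, -29) = 28
AM (White): max(45, -73, -57) = 45
AN (White): max(-53, 58, -80) = 58
P (Black): min(28, 45, 58) = 28
AP (White): max(-14, 83, 69) = 83
AQ (White): max(37, 57, 86, -19) = 86
AR (White): max(-81, 95, 18) = 95
Q (Black): min(83, 86, 95) = 83
AS (White): max(38, 44) = 44
AT (White): max(-1, 7, 96) = 96
R (Black): min(44, 96) = 44
D (White): max(-76, 28, 83, 44) = 83
R0 (Black): min(81, 4, 91, 83) = 4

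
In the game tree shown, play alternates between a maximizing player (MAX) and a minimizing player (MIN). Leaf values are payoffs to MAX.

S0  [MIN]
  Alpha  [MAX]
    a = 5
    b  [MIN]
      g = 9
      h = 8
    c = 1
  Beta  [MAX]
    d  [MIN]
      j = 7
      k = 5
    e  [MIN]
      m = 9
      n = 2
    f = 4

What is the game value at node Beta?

d (MIN): min(7, 5) = 5
e (MIN): min(9, 2) = 2
Beta (MAX): max(5, 2, 4) = 5

5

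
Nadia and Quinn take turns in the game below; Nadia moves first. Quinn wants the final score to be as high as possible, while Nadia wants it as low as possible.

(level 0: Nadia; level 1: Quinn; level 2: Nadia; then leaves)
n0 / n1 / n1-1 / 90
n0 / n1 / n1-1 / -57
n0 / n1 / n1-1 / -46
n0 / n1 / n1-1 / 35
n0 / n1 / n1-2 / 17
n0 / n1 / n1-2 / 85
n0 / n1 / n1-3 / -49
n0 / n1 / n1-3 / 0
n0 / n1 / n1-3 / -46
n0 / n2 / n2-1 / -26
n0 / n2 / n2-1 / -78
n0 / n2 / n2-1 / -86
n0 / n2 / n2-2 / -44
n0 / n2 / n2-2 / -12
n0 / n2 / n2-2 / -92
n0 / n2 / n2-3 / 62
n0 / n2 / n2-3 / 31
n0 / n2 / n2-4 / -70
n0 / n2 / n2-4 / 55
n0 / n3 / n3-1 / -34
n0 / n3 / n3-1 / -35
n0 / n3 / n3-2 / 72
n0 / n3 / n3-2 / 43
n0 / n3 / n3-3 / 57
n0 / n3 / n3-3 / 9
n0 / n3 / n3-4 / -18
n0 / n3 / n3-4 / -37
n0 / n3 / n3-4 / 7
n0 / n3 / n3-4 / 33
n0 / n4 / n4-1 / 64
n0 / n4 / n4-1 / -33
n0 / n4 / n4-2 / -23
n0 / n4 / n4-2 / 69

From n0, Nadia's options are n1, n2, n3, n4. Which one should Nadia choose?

n4

n1-1 (Nadia): min(90, -57, -46, 35) = -57
n1-2 (Nadia): min(17, 85) = 17
n1-3 (Nadia): min(-49, 0, -46) = -49
n1 (Quinn): max(-57, 17, -49) = 17
n2-1 (Nadia): min(-26, -78, -86) = -86
n2-2 (Nadia): min(-44, -12, -92) = -92
n2-3 (Nadia): min(62, 31) = 31
n2-4 (Nadia): min(-70, 55) = -70
n2 (Quinn): max(-86, -92, 31, -70) = 31
n3-1 (Nadia): min(-34, -35) = -35
n3-2 (Nadia): min(72, 43) = 43
n3-3 (Nadia): min(57, 9) = 9
n3-4 (Nadia): min(-18, -37, 7, 33) = -37
n3 (Quinn): max(-35, 43, 9, -37) = 43
n4-1 (Nadia): min(64, -33) = -33
n4-2 (Nadia): min(-23, 69) = -23
n4 (Quinn): max(-33, -23) = -23
n0 (Nadia): min(17, 31, 43, -23) = -23
Nadia at n0 wants the lowest of {n1=17, n2=31, n3=43, n4=-23}, so chooses n4.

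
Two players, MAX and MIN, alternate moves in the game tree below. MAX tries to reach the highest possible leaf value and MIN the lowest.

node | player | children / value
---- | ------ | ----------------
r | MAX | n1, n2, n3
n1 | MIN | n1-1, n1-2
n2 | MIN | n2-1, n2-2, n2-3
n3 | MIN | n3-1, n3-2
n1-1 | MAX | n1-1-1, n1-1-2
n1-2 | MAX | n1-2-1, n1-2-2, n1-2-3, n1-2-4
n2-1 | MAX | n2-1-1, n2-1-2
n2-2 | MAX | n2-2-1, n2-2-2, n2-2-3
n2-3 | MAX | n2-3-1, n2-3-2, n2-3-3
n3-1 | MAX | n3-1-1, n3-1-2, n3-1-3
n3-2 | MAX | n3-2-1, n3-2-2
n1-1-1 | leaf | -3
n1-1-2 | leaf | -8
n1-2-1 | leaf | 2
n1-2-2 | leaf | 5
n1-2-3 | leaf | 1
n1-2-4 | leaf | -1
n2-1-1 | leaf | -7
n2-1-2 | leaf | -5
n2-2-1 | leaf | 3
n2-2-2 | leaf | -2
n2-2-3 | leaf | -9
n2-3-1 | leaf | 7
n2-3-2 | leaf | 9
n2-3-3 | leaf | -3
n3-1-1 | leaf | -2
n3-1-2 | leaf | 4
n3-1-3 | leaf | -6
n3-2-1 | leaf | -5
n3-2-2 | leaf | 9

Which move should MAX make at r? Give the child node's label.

n3

n1-1 (MAX): max(-3, -8) = -3
n1-2 (MAX): max(2, 5, 1, -1) = 5
n1 (MIN): min(-3, 5) = -3
n2-1 (MAX): max(-7, -5) = -5
n2-2 (MAX): max(3, -2, -9) = 3
n2-3 (MAX): max(7, 9, -3) = 9
n2 (MIN): min(-5, 3, 9) = -5
n3-1 (MAX): max(-2, 4, -6) = 4
n3-2 (MAX): max(-5, 9) = 9
n3 (MIN): min(4, 9) = 4
r (MAX): max(-3, -5, 4) = 4
MAX at r wants the highest of {n1=-3, n2=-5, n3=4}, so chooses n3.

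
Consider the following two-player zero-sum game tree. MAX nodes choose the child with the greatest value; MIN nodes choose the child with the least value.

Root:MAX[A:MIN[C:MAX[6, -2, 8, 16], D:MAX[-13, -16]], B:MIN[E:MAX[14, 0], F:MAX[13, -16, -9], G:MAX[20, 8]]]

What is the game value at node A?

C (MAX): max(6, -2, 8, 16) = 16
D (MAX): max(-13, -16) = -13
A (MIN): min(16, -13) = -13

-13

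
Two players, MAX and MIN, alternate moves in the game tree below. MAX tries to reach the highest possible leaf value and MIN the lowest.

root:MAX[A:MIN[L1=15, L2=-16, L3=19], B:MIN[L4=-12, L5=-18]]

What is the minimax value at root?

A (MIN): min(15, -16, 19) = -16
B (MIN): min(-12, -18) = -18
root (MAX): max(-16, -18) = -16

-16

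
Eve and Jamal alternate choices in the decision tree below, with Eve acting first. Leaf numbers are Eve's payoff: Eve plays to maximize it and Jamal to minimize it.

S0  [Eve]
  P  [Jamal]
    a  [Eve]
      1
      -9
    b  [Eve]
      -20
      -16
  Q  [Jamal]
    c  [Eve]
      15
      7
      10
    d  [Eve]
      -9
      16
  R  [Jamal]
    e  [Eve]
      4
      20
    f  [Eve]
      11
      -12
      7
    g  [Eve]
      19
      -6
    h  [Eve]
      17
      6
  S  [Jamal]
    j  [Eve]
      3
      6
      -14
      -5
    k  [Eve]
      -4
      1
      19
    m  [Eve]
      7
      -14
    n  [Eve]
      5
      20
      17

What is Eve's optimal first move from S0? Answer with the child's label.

a (Eve): max(1, -9) = 1
b (Eve): max(-20, -16) = -16
P (Jamal): min(1, -16) = -16
c (Eve): max(15, 7, 10) = 15
d (Eve): max(-9, 16) = 16
Q (Jamal): min(15, 16) = 15
e (Eve): max(4, 20) = 20
f (Eve): max(11, -12, 7) = 11
g (Eve): max(19, -6) = 19
h (Eve): max(17, 6) = 17
R (Jamal): min(20, 11, 19, 17) = 11
j (Eve): max(3, 6, -14, -5) = 6
k (Eve): max(-4, 1, 19) = 19
m (Eve): max(7, -14) = 7
n (Eve): max(5, 20, 17) = 20
S (Jamal): min(6, 19, 7, 20) = 6
S0 (Eve): max(-16, 15, 11, 6) = 15
Eve at S0 wants the highest of {P=-16, Q=15, R=11, S=6}, so chooses Q.

Q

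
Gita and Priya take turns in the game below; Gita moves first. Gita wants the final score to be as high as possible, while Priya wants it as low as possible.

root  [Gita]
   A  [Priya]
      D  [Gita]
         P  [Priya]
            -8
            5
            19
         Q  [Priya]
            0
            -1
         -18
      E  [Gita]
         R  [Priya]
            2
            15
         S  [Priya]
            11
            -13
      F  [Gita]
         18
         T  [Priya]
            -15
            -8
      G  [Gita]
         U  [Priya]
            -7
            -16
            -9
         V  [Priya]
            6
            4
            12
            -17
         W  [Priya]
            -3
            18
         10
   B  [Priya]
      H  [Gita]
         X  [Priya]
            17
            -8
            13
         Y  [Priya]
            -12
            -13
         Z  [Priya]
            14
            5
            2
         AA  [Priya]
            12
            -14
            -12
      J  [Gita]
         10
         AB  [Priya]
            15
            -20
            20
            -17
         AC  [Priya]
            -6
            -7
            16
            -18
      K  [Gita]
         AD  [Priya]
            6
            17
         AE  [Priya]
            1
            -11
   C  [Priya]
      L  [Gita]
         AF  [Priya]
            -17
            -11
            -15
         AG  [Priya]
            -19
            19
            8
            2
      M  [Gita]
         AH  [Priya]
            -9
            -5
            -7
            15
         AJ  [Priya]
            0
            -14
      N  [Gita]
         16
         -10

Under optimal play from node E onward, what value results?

R (Priya): min(2, 15) = 2
S (Priya): min(11, -13) = -13
E (Gita): max(2, -13) = 2

2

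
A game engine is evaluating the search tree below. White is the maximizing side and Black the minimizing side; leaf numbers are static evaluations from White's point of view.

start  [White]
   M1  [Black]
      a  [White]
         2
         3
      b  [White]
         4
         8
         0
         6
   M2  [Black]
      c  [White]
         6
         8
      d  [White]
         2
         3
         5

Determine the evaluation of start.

a (White): max(2, 3) = 3
b (White): max(4, 8, 0, 6) = 8
M1 (Black): min(3, 8) = 3
c (White): max(6, 8) = 8
d (White): max(2, 3, 5) = 5
M2 (Black): min(8, 5) = 5
start (White): max(3, 5) = 5

5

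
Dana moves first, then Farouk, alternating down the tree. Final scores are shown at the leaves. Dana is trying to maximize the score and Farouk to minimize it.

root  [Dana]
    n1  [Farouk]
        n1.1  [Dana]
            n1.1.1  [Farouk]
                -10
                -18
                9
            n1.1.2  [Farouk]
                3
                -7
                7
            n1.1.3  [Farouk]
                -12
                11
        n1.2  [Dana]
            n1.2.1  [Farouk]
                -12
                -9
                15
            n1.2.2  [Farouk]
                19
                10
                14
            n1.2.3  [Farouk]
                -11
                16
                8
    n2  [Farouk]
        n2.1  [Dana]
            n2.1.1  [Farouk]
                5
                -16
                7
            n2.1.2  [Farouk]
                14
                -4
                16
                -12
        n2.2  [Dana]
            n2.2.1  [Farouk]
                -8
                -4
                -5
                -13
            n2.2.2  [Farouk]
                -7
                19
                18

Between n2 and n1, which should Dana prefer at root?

n1

n2.1.1 (Farouk): min(5, -16, 7) = -16
n2.1.2 (Farouk): min(14, -4, 16, -12) = -12
n2.1 (Dana): max(-16, -12) = -12
n2.2.1 (Farouk): min(-8, -4, -5, -13) = -13
n2.2.2 (Farouk): min(-7, 19, 18) = -7
n2.2 (Dana): max(-13, -7) = -7
n2 (Farouk): min(-12, -7) = -12
n1.1.1 (Farouk): min(-10, -18, 9) = -18
n1.1.2 (Farouk): min(3, -7, 7) = -7
n1.1.3 (Farouk): min(-12, 11) = -12
n1.1 (Dana): max(-18, -7, -12) = -7
n1.2.1 (Farouk): min(-12, -9, 15) = -12
n1.2.2 (Farouk): min(19, 10, 14) = 10
n1.2.3 (Farouk): min(-11, 16, 8) = -11
n1.2 (Dana): max(-12, 10, -11) = 10
n1 (Farouk): min(-7, 10) = -7
Dana prefers the higher value; n2=-12, n1=-7. n1 is better since -7 > -12.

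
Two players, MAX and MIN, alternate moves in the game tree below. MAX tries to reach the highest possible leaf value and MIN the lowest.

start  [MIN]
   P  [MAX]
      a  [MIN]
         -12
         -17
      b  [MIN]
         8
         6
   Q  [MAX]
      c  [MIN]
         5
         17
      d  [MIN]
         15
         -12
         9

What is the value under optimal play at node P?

6

a (MIN): min(-12, -17) = -17
b (MIN): min(8, 6) = 6
P (MAX): max(-17, 6) = 6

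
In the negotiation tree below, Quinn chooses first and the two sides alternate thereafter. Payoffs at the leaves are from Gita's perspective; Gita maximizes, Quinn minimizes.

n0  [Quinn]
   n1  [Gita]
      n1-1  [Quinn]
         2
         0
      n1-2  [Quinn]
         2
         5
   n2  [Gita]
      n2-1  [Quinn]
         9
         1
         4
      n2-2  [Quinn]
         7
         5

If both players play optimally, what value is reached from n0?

2

n1-1 (Quinn): min(2, 0) = 0
n1-2 (Quinn): min(2, 5) = 2
n1 (Gita): max(0, 2) = 2
n2-1 (Quinn): min(9, 1, 4) = 1
n2-2 (Quinn): min(7, 5) = 5
n2 (Gita): max(1, 5) = 5
n0 (Quinn): min(2, 5) = 2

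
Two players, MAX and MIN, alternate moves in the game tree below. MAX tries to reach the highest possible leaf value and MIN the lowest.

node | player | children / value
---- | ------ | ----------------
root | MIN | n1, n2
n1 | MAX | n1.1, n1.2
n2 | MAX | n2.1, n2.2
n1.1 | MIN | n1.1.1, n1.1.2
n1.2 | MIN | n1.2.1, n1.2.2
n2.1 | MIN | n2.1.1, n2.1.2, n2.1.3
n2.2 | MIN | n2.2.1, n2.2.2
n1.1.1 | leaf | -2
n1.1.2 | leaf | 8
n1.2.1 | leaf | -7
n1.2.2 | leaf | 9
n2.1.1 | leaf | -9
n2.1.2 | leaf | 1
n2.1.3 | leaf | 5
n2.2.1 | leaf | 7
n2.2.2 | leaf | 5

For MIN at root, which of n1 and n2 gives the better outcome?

n1

n1.1 (MIN): min(-2, 8) = -2
n1.2 (MIN): min(-7, 9) = -7
n1 (MAX): max(-2, -7) = -2
n2.1 (MIN): min(-9, 1, 5) = -9
n2.2 (MIN): min(7, 5) = 5
n2 (MAX): max(-9, 5) = 5
MIN prefers the lower value; n1=-2, n2=5. n1 is better since -2 < 5.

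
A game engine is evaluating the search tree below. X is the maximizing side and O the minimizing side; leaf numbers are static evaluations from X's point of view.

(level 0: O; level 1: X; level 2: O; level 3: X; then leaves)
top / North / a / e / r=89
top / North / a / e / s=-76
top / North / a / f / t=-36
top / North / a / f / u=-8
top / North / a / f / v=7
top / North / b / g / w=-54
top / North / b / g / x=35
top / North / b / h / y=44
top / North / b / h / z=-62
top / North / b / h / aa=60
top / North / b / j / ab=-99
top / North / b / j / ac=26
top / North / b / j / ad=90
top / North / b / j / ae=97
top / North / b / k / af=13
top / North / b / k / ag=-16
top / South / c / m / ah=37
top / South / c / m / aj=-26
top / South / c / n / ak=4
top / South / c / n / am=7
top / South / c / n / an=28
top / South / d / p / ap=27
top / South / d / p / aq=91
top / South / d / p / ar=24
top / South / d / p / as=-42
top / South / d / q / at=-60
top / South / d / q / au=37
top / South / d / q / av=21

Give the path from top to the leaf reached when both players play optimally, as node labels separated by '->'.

e (X): max(89, -76) = 89
f (X): max(-36, -8, 7) = 7
a (O): min(89, 7) = 7
g (X): max(-54, 35) = 35
h (X): max(44, -62, 60) = 60
j (X): max(-99, 26, 90, 97) = 97
k (X): max(13, -16) = 13
b (O): min(35, 60, 97, 13) = 13
North (X): max(7, 13) = 13
m (X): max(37, -26) = 37
n (X): max(4, 7, 28) = 28
c (O): min(37, 28) = 28
p (X): max(27, 91, 24, -42) = 91
q (X): max(-60, 37, 21) = 37
d (O): min(91, 37) = 37
South (X): max(28, 37) = 37
top (O): min(13, 37) = 13
At top, O picks North (lowest: 13).
At North, X picks b (highest: 13).
At b, O picks k (lowest: 13).
At k, X picks af (highest: 13).
Terminal value 13.

top -> North -> b -> k -> af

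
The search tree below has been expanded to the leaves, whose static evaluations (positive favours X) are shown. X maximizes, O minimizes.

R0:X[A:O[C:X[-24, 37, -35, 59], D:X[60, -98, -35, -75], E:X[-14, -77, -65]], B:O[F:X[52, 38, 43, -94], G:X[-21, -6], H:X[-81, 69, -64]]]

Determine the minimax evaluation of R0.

C (X): max(-24, 37, -35, 59) = 59
D (X): max(60, -98, -35, -75) = 60
E (X): max(-14, -77, -65) = -14
A (O): min(59, 60, -14) = -14
F (X): max(52, 38, 43, -94) = 52
G (X): max(-21, -6) = -6
H (X): max(-81, 69, -64) = 69
B (O): min(52, -6, 69) = -6
R0 (X): max(-14, -6) = -6

-6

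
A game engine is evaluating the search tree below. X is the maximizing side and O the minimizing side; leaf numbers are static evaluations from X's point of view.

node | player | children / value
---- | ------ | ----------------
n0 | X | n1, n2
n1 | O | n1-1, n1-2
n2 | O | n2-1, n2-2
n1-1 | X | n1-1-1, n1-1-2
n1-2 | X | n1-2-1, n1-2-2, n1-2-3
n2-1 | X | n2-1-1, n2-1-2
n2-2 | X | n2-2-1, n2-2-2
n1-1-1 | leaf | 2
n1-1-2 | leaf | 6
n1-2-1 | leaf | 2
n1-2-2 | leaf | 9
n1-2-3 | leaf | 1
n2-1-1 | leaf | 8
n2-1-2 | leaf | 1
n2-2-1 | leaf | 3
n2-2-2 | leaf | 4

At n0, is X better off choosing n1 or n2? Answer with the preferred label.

n1

n1-1 (X): max(2, 6) = 6
n1-2 (X): max(2, 9, 1) = 9
n1 (O): min(6, 9) = 6
n2-1 (X): max(8, 1) = 8
n2-2 (X): max(3, 4) = 4
n2 (O): min(8, 4) = 4
X prefers the higher value; n1=6, n2=4. n1 is better since 6 > 4.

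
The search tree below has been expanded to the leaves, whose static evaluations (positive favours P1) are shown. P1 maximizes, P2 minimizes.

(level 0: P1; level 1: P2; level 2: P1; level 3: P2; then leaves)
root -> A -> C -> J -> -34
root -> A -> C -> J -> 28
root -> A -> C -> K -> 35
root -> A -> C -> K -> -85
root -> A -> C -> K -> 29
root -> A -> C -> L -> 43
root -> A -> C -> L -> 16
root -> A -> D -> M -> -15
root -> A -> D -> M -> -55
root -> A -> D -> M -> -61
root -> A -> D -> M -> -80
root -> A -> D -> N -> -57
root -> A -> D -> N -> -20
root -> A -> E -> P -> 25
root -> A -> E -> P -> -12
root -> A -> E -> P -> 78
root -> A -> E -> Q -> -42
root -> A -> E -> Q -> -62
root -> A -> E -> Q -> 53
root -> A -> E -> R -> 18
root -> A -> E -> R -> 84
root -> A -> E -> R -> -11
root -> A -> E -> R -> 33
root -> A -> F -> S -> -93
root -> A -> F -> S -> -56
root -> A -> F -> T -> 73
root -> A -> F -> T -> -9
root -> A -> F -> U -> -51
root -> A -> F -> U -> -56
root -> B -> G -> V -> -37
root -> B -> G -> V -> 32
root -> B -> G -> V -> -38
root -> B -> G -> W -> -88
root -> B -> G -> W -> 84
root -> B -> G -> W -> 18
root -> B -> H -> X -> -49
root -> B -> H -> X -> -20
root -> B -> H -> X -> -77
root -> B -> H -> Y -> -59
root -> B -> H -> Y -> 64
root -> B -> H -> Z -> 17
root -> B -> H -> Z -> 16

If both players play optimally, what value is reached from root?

J (P2): min(-34, 28) = -34
K (P2): min(35, -85, 29) = -85
L (P2): min(43, 16) = 16
C (P1): max(-34, -85, 16) = 16
M (P2): min(-15, -55, -61, -80) = -80
N (P2): min(-57, -20) = -57
D (P1): max(-80, -57) = -57
P (P2): min(25, -12, 78) = -12
Q (P2): min(-42, -62, 53) = -62
R (P2): min(18, 84, -11, 33) = -11
E (P1): max(-12, -62, -11) = -11
S (P2): min(-93, -56) = -93
T (P2): min(73, -9) = -9
U (P2): min(-51, -56) = -56
F (P1): max(-93, -9, -56) = -9
A (P2): min(16, -57, -11, -9) = -57
V (P2): min(-37, 32, -38) = -38
W (P2): min(-88, 84, 18) = -88
G (P1): max(-38, -88) = -38
X (P2): min(-49, -20, -77) = -77
Y (P2): min(-59, 64) = -59
Z (P2): min(17, 16) = 16
H (P1): max(-77, -59, 16) = 16
B (P2): min(-38, 16) = -38
root (P1): max(-57, -38) = -38

-38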